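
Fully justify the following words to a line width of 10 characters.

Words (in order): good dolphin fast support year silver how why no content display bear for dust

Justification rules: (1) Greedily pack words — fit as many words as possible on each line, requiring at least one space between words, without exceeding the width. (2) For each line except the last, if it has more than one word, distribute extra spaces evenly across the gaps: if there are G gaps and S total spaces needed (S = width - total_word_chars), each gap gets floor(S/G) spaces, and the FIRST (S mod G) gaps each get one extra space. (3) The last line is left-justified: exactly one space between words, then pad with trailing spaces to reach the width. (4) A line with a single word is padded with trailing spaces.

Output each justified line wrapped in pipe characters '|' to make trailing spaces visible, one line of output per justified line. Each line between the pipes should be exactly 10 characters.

Answer: |good      |
|dolphin   |
|fast      |
|support   |
|year      |
|silver how|
|why     no|
|content   |
|display   |
|bear   for|
|dust      |

Derivation:
Line 1: ['good'] (min_width=4, slack=6)
Line 2: ['dolphin'] (min_width=7, slack=3)
Line 3: ['fast'] (min_width=4, slack=6)
Line 4: ['support'] (min_width=7, slack=3)
Line 5: ['year'] (min_width=4, slack=6)
Line 6: ['silver', 'how'] (min_width=10, slack=0)
Line 7: ['why', 'no'] (min_width=6, slack=4)
Line 8: ['content'] (min_width=7, slack=3)
Line 9: ['display'] (min_width=7, slack=3)
Line 10: ['bear', 'for'] (min_width=8, slack=2)
Line 11: ['dust'] (min_width=4, slack=6)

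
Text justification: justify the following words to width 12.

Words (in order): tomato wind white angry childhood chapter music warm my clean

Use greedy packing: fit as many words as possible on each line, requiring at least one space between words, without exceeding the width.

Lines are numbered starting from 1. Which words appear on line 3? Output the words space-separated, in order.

Line 1: ['tomato', 'wind'] (min_width=11, slack=1)
Line 2: ['white', 'angry'] (min_width=11, slack=1)
Line 3: ['childhood'] (min_width=9, slack=3)
Line 4: ['chapter'] (min_width=7, slack=5)
Line 5: ['music', 'warm'] (min_width=10, slack=2)
Line 6: ['my', 'clean'] (min_width=8, slack=4)

Answer: childhood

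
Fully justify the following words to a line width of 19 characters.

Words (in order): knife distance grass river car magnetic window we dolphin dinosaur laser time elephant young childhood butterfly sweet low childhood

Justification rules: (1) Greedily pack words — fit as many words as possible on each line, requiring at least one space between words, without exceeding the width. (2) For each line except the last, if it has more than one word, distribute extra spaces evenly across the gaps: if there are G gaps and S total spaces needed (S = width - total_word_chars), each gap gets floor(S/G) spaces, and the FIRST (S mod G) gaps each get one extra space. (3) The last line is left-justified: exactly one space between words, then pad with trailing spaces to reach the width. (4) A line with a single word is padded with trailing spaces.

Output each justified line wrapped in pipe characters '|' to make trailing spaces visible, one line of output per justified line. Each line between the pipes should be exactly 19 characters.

Line 1: ['knife', 'distance'] (min_width=14, slack=5)
Line 2: ['grass', 'river', 'car'] (min_width=15, slack=4)
Line 3: ['magnetic', 'window', 'we'] (min_width=18, slack=1)
Line 4: ['dolphin', 'dinosaur'] (min_width=16, slack=3)
Line 5: ['laser', 'time', 'elephant'] (min_width=19, slack=0)
Line 6: ['young', 'childhood'] (min_width=15, slack=4)
Line 7: ['butterfly', 'sweet', 'low'] (min_width=19, slack=0)
Line 8: ['childhood'] (min_width=9, slack=10)

Answer: |knife      distance|
|grass   river   car|
|magnetic  window we|
|dolphin    dinosaur|
|laser time elephant|
|young     childhood|
|butterfly sweet low|
|childhood          |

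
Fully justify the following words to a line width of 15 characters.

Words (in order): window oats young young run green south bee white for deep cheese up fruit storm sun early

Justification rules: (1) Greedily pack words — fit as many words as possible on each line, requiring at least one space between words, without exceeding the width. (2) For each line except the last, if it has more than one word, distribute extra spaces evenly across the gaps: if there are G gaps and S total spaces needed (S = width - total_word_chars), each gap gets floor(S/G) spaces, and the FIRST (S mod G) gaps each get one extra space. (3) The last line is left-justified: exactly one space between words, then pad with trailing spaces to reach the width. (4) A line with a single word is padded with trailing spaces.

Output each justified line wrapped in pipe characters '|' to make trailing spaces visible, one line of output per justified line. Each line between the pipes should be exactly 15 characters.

Line 1: ['window', 'oats'] (min_width=11, slack=4)
Line 2: ['young', 'young', 'run'] (min_width=15, slack=0)
Line 3: ['green', 'south', 'bee'] (min_width=15, slack=0)
Line 4: ['white', 'for', 'deep'] (min_width=14, slack=1)
Line 5: ['cheese', 'up', 'fruit'] (min_width=15, slack=0)
Line 6: ['storm', 'sun', 'early'] (min_width=15, slack=0)

Answer: |window     oats|
|young young run|
|green south bee|
|white  for deep|
|cheese up fruit|
|storm sun early|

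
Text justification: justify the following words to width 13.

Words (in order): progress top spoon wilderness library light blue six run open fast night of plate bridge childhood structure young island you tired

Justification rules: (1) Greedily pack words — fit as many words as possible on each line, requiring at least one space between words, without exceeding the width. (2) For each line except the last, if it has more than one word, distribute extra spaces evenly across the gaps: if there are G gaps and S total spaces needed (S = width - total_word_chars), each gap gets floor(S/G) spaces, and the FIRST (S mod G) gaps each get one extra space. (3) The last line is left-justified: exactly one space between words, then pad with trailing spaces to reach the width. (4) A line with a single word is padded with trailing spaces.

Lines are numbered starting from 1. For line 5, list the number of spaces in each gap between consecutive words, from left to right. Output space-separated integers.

Answer: 2 1

Derivation:
Line 1: ['progress', 'top'] (min_width=12, slack=1)
Line 2: ['spoon'] (min_width=5, slack=8)
Line 3: ['wilderness'] (min_width=10, slack=3)
Line 4: ['library', 'light'] (min_width=13, slack=0)
Line 5: ['blue', 'six', 'run'] (min_width=12, slack=1)
Line 6: ['open', 'fast'] (min_width=9, slack=4)
Line 7: ['night', 'of'] (min_width=8, slack=5)
Line 8: ['plate', 'bridge'] (min_width=12, slack=1)
Line 9: ['childhood'] (min_width=9, slack=4)
Line 10: ['structure'] (min_width=9, slack=4)
Line 11: ['young', 'island'] (min_width=12, slack=1)
Line 12: ['you', 'tired'] (min_width=9, slack=4)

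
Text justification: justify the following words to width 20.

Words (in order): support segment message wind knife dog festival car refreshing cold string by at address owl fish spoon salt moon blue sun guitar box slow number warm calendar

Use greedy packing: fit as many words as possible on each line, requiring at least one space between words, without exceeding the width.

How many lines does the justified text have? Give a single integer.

Line 1: ['support', 'segment'] (min_width=15, slack=5)
Line 2: ['message', 'wind', 'knife'] (min_width=18, slack=2)
Line 3: ['dog', 'festival', 'car'] (min_width=16, slack=4)
Line 4: ['refreshing', 'cold'] (min_width=15, slack=5)
Line 5: ['string', 'by', 'at', 'address'] (min_width=20, slack=0)
Line 6: ['owl', 'fish', 'spoon', 'salt'] (min_width=19, slack=1)
Line 7: ['moon', 'blue', 'sun', 'guitar'] (min_width=20, slack=0)
Line 8: ['box', 'slow', 'number', 'warm'] (min_width=20, slack=0)
Line 9: ['calendar'] (min_width=8, slack=12)
Total lines: 9

Answer: 9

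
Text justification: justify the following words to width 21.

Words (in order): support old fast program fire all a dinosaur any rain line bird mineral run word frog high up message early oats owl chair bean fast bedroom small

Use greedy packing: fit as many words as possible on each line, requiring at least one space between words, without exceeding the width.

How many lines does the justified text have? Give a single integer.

Answer: 8

Derivation:
Line 1: ['support', 'old', 'fast'] (min_width=16, slack=5)
Line 2: ['program', 'fire', 'all', 'a'] (min_width=18, slack=3)
Line 3: ['dinosaur', 'any', 'rain'] (min_width=17, slack=4)
Line 4: ['line', 'bird', 'mineral', 'run'] (min_width=21, slack=0)
Line 5: ['word', 'frog', 'high', 'up'] (min_width=17, slack=4)
Line 6: ['message', 'early', 'oats'] (min_width=18, slack=3)
Line 7: ['owl', 'chair', 'bean', 'fast'] (min_width=19, slack=2)
Line 8: ['bedroom', 'small'] (min_width=13, slack=8)
Total lines: 8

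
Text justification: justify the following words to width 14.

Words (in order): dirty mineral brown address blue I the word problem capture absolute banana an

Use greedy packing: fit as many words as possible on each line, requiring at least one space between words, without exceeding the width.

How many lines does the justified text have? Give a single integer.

Line 1: ['dirty', 'mineral'] (min_width=13, slack=1)
Line 2: ['brown', 'address'] (min_width=13, slack=1)
Line 3: ['blue', 'I', 'the'] (min_width=10, slack=4)
Line 4: ['word', 'problem'] (min_width=12, slack=2)
Line 5: ['capture'] (min_width=7, slack=7)
Line 6: ['absolute'] (min_width=8, slack=6)
Line 7: ['banana', 'an'] (min_width=9, slack=5)
Total lines: 7

Answer: 7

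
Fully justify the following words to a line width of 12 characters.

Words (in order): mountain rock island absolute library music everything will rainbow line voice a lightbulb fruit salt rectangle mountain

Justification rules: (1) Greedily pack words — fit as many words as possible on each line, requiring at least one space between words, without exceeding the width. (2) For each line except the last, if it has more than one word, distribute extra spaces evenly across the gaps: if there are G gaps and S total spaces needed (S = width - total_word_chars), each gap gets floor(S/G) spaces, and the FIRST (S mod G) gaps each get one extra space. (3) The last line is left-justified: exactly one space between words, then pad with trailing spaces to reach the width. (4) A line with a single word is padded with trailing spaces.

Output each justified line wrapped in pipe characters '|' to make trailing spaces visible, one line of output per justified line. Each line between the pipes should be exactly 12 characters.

Line 1: ['mountain'] (min_width=8, slack=4)
Line 2: ['rock', 'island'] (min_width=11, slack=1)
Line 3: ['absolute'] (min_width=8, slack=4)
Line 4: ['library'] (min_width=7, slack=5)
Line 5: ['music'] (min_width=5, slack=7)
Line 6: ['everything'] (min_width=10, slack=2)
Line 7: ['will', 'rainbow'] (min_width=12, slack=0)
Line 8: ['line', 'voice', 'a'] (min_width=12, slack=0)
Line 9: ['lightbulb'] (min_width=9, slack=3)
Line 10: ['fruit', 'salt'] (min_width=10, slack=2)
Line 11: ['rectangle'] (min_width=9, slack=3)
Line 12: ['mountain'] (min_width=8, slack=4)

Answer: |mountain    |
|rock  island|
|absolute    |
|library     |
|music       |
|everything  |
|will rainbow|
|line voice a|
|lightbulb   |
|fruit   salt|
|rectangle   |
|mountain    |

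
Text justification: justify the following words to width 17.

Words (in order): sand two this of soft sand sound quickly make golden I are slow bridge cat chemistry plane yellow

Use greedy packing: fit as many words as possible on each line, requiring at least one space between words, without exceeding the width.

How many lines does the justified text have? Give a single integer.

Line 1: ['sand', 'two', 'this', 'of'] (min_width=16, slack=1)
Line 2: ['soft', 'sand', 'sound'] (min_width=15, slack=2)
Line 3: ['quickly', 'make'] (min_width=12, slack=5)
Line 4: ['golden', 'I', 'are', 'slow'] (min_width=17, slack=0)
Line 5: ['bridge', 'cat'] (min_width=10, slack=7)
Line 6: ['chemistry', 'plane'] (min_width=15, slack=2)
Line 7: ['yellow'] (min_width=6, slack=11)
Total lines: 7

Answer: 7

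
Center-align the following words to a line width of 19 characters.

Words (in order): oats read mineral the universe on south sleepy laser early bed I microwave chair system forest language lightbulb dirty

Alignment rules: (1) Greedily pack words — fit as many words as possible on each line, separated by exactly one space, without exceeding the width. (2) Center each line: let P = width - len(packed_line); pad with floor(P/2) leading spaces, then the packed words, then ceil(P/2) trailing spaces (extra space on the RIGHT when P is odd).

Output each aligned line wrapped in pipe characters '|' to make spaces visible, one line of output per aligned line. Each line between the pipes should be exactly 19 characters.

Line 1: ['oats', 'read', 'mineral'] (min_width=17, slack=2)
Line 2: ['the', 'universe', 'on'] (min_width=15, slack=4)
Line 3: ['south', 'sleepy', 'laser'] (min_width=18, slack=1)
Line 4: ['early', 'bed', 'I'] (min_width=11, slack=8)
Line 5: ['microwave', 'chair'] (min_width=15, slack=4)
Line 6: ['system', 'forest'] (min_width=13, slack=6)
Line 7: ['language', 'lightbulb'] (min_width=18, slack=1)
Line 8: ['dirty'] (min_width=5, slack=14)

Answer: | oats read mineral |
|  the universe on  |
|south sleepy laser |
|    early bed I    |
|  microwave chair  |
|   system forest   |
|language lightbulb |
|       dirty       |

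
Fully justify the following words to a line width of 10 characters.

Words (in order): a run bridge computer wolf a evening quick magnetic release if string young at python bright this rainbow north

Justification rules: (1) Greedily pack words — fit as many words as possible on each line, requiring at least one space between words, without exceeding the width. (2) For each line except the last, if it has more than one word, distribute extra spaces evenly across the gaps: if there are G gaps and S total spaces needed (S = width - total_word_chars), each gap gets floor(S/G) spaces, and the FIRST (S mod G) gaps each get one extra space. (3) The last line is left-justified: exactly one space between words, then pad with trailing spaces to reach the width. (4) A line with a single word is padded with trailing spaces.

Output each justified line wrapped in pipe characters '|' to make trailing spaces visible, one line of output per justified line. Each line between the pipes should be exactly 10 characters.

Line 1: ['a', 'run'] (min_width=5, slack=5)
Line 2: ['bridge'] (min_width=6, slack=4)
Line 3: ['computer'] (min_width=8, slack=2)
Line 4: ['wolf', 'a'] (min_width=6, slack=4)
Line 5: ['evening'] (min_width=7, slack=3)
Line 6: ['quick'] (min_width=5, slack=5)
Line 7: ['magnetic'] (min_width=8, slack=2)
Line 8: ['release', 'if'] (min_width=10, slack=0)
Line 9: ['string'] (min_width=6, slack=4)
Line 10: ['young', 'at'] (min_width=8, slack=2)
Line 11: ['python'] (min_width=6, slack=4)
Line 12: ['bright'] (min_width=6, slack=4)
Line 13: ['this'] (min_width=4, slack=6)
Line 14: ['rainbow'] (min_width=7, slack=3)
Line 15: ['north'] (min_width=5, slack=5)

Answer: |a      run|
|bridge    |
|computer  |
|wolf     a|
|evening   |
|quick     |
|magnetic  |
|release if|
|string    |
|young   at|
|python    |
|bright    |
|this      |
|rainbow   |
|north     |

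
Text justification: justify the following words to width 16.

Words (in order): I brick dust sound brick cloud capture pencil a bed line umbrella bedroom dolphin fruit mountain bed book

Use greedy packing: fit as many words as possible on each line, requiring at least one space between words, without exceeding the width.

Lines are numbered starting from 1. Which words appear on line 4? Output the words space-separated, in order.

Answer: pencil a bed

Derivation:
Line 1: ['I', 'brick', 'dust'] (min_width=12, slack=4)
Line 2: ['sound', 'brick'] (min_width=11, slack=5)
Line 3: ['cloud', 'capture'] (min_width=13, slack=3)
Line 4: ['pencil', 'a', 'bed'] (min_width=12, slack=4)
Line 5: ['line', 'umbrella'] (min_width=13, slack=3)
Line 6: ['bedroom', 'dolphin'] (min_width=15, slack=1)
Line 7: ['fruit', 'mountain'] (min_width=14, slack=2)
Line 8: ['bed', 'book'] (min_width=8, slack=8)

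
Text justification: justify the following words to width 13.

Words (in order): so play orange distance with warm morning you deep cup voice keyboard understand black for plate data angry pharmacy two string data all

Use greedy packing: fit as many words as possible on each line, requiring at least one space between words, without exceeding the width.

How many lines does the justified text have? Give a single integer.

Answer: 14

Derivation:
Line 1: ['so', 'play'] (min_width=7, slack=6)
Line 2: ['orange'] (min_width=6, slack=7)
Line 3: ['distance', 'with'] (min_width=13, slack=0)
Line 4: ['warm', 'morning'] (min_width=12, slack=1)
Line 5: ['you', 'deep', 'cup'] (min_width=12, slack=1)
Line 6: ['voice'] (min_width=5, slack=8)
Line 7: ['keyboard'] (min_width=8, slack=5)
Line 8: ['understand'] (min_width=10, slack=3)
Line 9: ['black', 'for'] (min_width=9, slack=4)
Line 10: ['plate', 'data'] (min_width=10, slack=3)
Line 11: ['angry'] (min_width=5, slack=8)
Line 12: ['pharmacy', 'two'] (min_width=12, slack=1)
Line 13: ['string', 'data'] (min_width=11, slack=2)
Line 14: ['all'] (min_width=3, slack=10)
Total lines: 14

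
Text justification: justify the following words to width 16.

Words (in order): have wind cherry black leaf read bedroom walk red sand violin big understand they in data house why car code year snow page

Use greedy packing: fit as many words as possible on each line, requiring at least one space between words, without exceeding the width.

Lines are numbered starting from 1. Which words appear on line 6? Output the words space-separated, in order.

Answer: in data house

Derivation:
Line 1: ['have', 'wind', 'cherry'] (min_width=16, slack=0)
Line 2: ['black', 'leaf', 'read'] (min_width=15, slack=1)
Line 3: ['bedroom', 'walk', 'red'] (min_width=16, slack=0)
Line 4: ['sand', 'violin', 'big'] (min_width=15, slack=1)
Line 5: ['understand', 'they'] (min_width=15, slack=1)
Line 6: ['in', 'data', 'house'] (min_width=13, slack=3)
Line 7: ['why', 'car', 'code'] (min_width=12, slack=4)
Line 8: ['year', 'snow', 'page'] (min_width=14, slack=2)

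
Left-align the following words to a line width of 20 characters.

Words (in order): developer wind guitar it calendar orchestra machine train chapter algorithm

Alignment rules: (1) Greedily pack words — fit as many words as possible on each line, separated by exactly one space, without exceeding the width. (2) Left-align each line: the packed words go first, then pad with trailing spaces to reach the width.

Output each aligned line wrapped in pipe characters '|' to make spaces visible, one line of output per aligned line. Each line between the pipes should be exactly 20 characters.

Line 1: ['developer', 'wind'] (min_width=14, slack=6)
Line 2: ['guitar', 'it', 'calendar'] (min_width=18, slack=2)
Line 3: ['orchestra', 'machine'] (min_width=17, slack=3)
Line 4: ['train', 'chapter'] (min_width=13, slack=7)
Line 5: ['algorithm'] (min_width=9, slack=11)

Answer: |developer wind      |
|guitar it calendar  |
|orchestra machine   |
|train chapter       |
|algorithm           |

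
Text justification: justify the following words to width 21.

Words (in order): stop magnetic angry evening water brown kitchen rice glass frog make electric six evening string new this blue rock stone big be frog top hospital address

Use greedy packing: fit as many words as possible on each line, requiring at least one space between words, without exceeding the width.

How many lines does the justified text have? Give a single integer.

Answer: 8

Derivation:
Line 1: ['stop', 'magnetic', 'angry'] (min_width=19, slack=2)
Line 2: ['evening', 'water', 'brown'] (min_width=19, slack=2)
Line 3: ['kitchen', 'rice', 'glass'] (min_width=18, slack=3)
Line 4: ['frog', 'make', 'electric'] (min_width=18, slack=3)
Line 5: ['six', 'evening', 'string'] (min_width=18, slack=3)
Line 6: ['new', 'this', 'blue', 'rock'] (min_width=18, slack=3)
Line 7: ['stone', 'big', 'be', 'frog', 'top'] (min_width=21, slack=0)
Line 8: ['hospital', 'address'] (min_width=16, slack=5)
Total lines: 8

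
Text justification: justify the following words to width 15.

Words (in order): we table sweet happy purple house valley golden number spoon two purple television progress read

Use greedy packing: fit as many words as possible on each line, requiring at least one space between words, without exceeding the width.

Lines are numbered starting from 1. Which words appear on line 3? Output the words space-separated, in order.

Answer: house valley

Derivation:
Line 1: ['we', 'table', 'sweet'] (min_width=14, slack=1)
Line 2: ['happy', 'purple'] (min_width=12, slack=3)
Line 3: ['house', 'valley'] (min_width=12, slack=3)
Line 4: ['golden', 'number'] (min_width=13, slack=2)
Line 5: ['spoon', 'two'] (min_width=9, slack=6)
Line 6: ['purple'] (min_width=6, slack=9)
Line 7: ['television'] (min_width=10, slack=5)
Line 8: ['progress', 'read'] (min_width=13, slack=2)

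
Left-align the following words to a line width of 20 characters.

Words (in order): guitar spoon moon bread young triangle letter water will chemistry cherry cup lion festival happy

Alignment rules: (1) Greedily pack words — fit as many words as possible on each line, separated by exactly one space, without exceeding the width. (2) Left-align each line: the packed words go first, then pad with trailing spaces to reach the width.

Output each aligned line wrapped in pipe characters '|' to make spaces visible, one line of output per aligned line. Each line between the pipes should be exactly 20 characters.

Line 1: ['guitar', 'spoon', 'moon'] (min_width=17, slack=3)
Line 2: ['bread', 'young', 'triangle'] (min_width=20, slack=0)
Line 3: ['letter', 'water', 'will'] (min_width=17, slack=3)
Line 4: ['chemistry', 'cherry', 'cup'] (min_width=20, slack=0)
Line 5: ['lion', 'festival', 'happy'] (min_width=19, slack=1)

Answer: |guitar spoon moon   |
|bread young triangle|
|letter water will   |
|chemistry cherry cup|
|lion festival happy |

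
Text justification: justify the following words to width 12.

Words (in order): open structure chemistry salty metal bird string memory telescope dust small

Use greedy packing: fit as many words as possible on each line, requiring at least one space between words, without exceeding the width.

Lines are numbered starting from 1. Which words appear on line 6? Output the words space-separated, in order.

Answer: memory

Derivation:
Line 1: ['open'] (min_width=4, slack=8)
Line 2: ['structure'] (min_width=9, slack=3)
Line 3: ['chemistry'] (min_width=9, slack=3)
Line 4: ['salty', 'metal'] (min_width=11, slack=1)
Line 5: ['bird', 'string'] (min_width=11, slack=1)
Line 6: ['memory'] (min_width=6, slack=6)
Line 7: ['telescope'] (min_width=9, slack=3)
Line 8: ['dust', 'small'] (min_width=10, slack=2)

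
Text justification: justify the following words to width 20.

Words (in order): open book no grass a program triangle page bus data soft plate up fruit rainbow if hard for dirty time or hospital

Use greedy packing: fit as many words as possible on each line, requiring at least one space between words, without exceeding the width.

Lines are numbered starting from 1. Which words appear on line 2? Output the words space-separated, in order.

Answer: program triangle

Derivation:
Line 1: ['open', 'book', 'no', 'grass', 'a'] (min_width=20, slack=0)
Line 2: ['program', 'triangle'] (min_width=16, slack=4)
Line 3: ['page', 'bus', 'data', 'soft'] (min_width=18, slack=2)
Line 4: ['plate', 'up', 'fruit'] (min_width=14, slack=6)
Line 5: ['rainbow', 'if', 'hard', 'for'] (min_width=19, slack=1)
Line 6: ['dirty', 'time', 'or'] (min_width=13, slack=7)
Line 7: ['hospital'] (min_width=8, slack=12)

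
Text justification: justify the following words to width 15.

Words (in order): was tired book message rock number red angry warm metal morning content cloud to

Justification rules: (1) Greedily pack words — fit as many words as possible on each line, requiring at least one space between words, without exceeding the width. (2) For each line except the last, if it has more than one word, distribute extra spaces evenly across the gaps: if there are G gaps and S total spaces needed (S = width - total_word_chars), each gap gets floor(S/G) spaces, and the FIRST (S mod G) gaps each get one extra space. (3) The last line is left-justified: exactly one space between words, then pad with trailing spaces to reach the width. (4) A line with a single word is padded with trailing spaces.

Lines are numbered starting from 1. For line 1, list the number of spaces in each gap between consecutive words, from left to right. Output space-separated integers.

Line 1: ['was', 'tired', 'book'] (min_width=14, slack=1)
Line 2: ['message', 'rock'] (min_width=12, slack=3)
Line 3: ['number', 'red'] (min_width=10, slack=5)
Line 4: ['angry', 'warm'] (min_width=10, slack=5)
Line 5: ['metal', 'morning'] (min_width=13, slack=2)
Line 6: ['content', 'cloud'] (min_width=13, slack=2)
Line 7: ['to'] (min_width=2, slack=13)

Answer: 2 1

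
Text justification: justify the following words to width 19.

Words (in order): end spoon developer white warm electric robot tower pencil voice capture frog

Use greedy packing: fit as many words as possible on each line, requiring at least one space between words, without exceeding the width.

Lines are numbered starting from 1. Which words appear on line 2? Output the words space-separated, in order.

Line 1: ['end', 'spoon', 'developer'] (min_width=19, slack=0)
Line 2: ['white', 'warm', 'electric'] (min_width=19, slack=0)
Line 3: ['robot', 'tower', 'pencil'] (min_width=18, slack=1)
Line 4: ['voice', 'capture', 'frog'] (min_width=18, slack=1)

Answer: white warm electric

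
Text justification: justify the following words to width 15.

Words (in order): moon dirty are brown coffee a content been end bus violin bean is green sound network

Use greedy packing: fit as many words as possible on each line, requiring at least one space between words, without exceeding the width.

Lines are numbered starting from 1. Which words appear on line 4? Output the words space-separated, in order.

Line 1: ['moon', 'dirty', 'are'] (min_width=14, slack=1)
Line 2: ['brown', 'coffee', 'a'] (min_width=14, slack=1)
Line 3: ['content', 'been'] (min_width=12, slack=3)
Line 4: ['end', 'bus', 'violin'] (min_width=14, slack=1)
Line 5: ['bean', 'is', 'green'] (min_width=13, slack=2)
Line 6: ['sound', 'network'] (min_width=13, slack=2)

Answer: end bus violin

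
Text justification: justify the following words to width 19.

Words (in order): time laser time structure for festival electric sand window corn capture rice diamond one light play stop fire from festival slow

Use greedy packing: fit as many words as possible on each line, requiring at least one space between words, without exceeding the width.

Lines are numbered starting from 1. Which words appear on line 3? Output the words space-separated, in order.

Line 1: ['time', 'laser', 'time'] (min_width=15, slack=4)
Line 2: ['structure', 'for'] (min_width=13, slack=6)
Line 3: ['festival', 'electric'] (min_width=17, slack=2)
Line 4: ['sand', 'window', 'corn'] (min_width=16, slack=3)
Line 5: ['capture', 'rice'] (min_width=12, slack=7)
Line 6: ['diamond', 'one', 'light'] (min_width=17, slack=2)
Line 7: ['play', 'stop', 'fire', 'from'] (min_width=19, slack=0)
Line 8: ['festival', 'slow'] (min_width=13, slack=6)

Answer: festival electric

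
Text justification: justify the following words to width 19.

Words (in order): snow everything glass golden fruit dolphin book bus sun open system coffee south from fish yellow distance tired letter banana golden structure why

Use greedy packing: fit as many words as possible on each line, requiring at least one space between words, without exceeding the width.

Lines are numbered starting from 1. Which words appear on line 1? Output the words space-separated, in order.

Line 1: ['snow', 'everything'] (min_width=15, slack=4)
Line 2: ['glass', 'golden', 'fruit'] (min_width=18, slack=1)
Line 3: ['dolphin', 'book', 'bus'] (min_width=16, slack=3)
Line 4: ['sun', 'open', 'system'] (min_width=15, slack=4)
Line 5: ['coffee', 'south', 'from'] (min_width=17, slack=2)
Line 6: ['fish', 'yellow'] (min_width=11, slack=8)
Line 7: ['distance', 'tired'] (min_width=14, slack=5)
Line 8: ['letter', 'banana'] (min_width=13, slack=6)
Line 9: ['golden', 'structure'] (min_width=16, slack=3)
Line 10: ['why'] (min_width=3, slack=16)

Answer: snow everything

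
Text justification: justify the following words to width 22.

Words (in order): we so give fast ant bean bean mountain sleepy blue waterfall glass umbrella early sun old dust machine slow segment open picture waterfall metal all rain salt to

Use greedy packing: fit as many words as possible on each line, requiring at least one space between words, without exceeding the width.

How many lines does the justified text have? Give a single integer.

Answer: 8

Derivation:
Line 1: ['we', 'so', 'give', 'fast', 'ant'] (min_width=19, slack=3)
Line 2: ['bean', 'bean', 'mountain'] (min_width=18, slack=4)
Line 3: ['sleepy', 'blue', 'waterfall'] (min_width=21, slack=1)
Line 4: ['glass', 'umbrella', 'early'] (min_width=20, slack=2)
Line 5: ['sun', 'old', 'dust', 'machine'] (min_width=20, slack=2)
Line 6: ['slow', 'segment', 'open'] (min_width=17, slack=5)
Line 7: ['picture', 'waterfall'] (min_width=17, slack=5)
Line 8: ['metal', 'all', 'rain', 'salt', 'to'] (min_width=22, slack=0)
Total lines: 8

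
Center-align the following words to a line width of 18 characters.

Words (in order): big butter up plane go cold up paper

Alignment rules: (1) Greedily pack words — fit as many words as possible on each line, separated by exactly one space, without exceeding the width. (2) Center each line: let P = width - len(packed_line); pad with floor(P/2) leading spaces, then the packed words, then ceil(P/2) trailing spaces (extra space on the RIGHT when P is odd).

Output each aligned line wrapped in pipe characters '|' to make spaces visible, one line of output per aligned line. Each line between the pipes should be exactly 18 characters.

Answer: |  big butter up   |
| plane go cold up |
|      paper       |

Derivation:
Line 1: ['big', 'butter', 'up'] (min_width=13, slack=5)
Line 2: ['plane', 'go', 'cold', 'up'] (min_width=16, slack=2)
Line 3: ['paper'] (min_width=5, slack=13)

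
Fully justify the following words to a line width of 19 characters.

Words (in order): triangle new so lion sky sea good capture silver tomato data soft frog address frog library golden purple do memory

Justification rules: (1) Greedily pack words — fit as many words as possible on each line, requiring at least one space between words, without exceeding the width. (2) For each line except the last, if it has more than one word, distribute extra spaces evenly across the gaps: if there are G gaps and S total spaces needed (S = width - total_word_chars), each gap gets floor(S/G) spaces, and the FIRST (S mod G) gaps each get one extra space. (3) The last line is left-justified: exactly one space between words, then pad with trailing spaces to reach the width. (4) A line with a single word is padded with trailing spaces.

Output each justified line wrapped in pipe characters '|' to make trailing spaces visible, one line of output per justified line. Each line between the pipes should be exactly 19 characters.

Answer: |triangle   new   so|
|lion  sky  sea good|
|capture      silver|
|tomato   data  soft|
|frog  address  frog|
|library      golden|
|purple do memory   |

Derivation:
Line 1: ['triangle', 'new', 'so'] (min_width=15, slack=4)
Line 2: ['lion', 'sky', 'sea', 'good'] (min_width=17, slack=2)
Line 3: ['capture', 'silver'] (min_width=14, slack=5)
Line 4: ['tomato', 'data', 'soft'] (min_width=16, slack=3)
Line 5: ['frog', 'address', 'frog'] (min_width=17, slack=2)
Line 6: ['library', 'golden'] (min_width=14, slack=5)
Line 7: ['purple', 'do', 'memory'] (min_width=16, slack=3)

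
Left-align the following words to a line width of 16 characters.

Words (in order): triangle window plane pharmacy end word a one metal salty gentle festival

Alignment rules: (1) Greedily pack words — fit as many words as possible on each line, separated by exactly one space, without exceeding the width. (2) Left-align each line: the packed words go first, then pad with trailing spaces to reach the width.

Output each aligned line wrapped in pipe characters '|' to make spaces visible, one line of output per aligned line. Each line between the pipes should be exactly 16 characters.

Answer: |triangle window |
|plane pharmacy  |
|end word a one  |
|metal salty     |
|gentle festival |

Derivation:
Line 1: ['triangle', 'window'] (min_width=15, slack=1)
Line 2: ['plane', 'pharmacy'] (min_width=14, slack=2)
Line 3: ['end', 'word', 'a', 'one'] (min_width=14, slack=2)
Line 4: ['metal', 'salty'] (min_width=11, slack=5)
Line 5: ['gentle', 'festival'] (min_width=15, slack=1)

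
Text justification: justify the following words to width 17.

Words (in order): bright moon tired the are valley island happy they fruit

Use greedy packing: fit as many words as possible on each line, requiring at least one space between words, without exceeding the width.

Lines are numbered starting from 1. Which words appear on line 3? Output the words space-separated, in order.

Answer: island happy they

Derivation:
Line 1: ['bright', 'moon', 'tired'] (min_width=17, slack=0)
Line 2: ['the', 'are', 'valley'] (min_width=14, slack=3)
Line 3: ['island', 'happy', 'they'] (min_width=17, slack=0)
Line 4: ['fruit'] (min_width=5, slack=12)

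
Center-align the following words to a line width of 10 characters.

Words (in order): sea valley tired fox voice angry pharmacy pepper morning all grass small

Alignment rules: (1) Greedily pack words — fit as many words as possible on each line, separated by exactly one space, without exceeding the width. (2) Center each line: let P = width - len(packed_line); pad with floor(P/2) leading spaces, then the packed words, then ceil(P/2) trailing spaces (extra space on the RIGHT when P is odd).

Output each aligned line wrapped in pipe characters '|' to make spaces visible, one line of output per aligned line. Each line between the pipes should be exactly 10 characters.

Answer: |sea valley|
|tired fox |
|  voice   |
|  angry   |
| pharmacy |
|  pepper  |
| morning  |
|all grass |
|  small   |

Derivation:
Line 1: ['sea', 'valley'] (min_width=10, slack=0)
Line 2: ['tired', 'fox'] (min_width=9, slack=1)
Line 3: ['voice'] (min_width=5, slack=5)
Line 4: ['angry'] (min_width=5, slack=5)
Line 5: ['pharmacy'] (min_width=8, slack=2)
Line 6: ['pepper'] (min_width=6, slack=4)
Line 7: ['morning'] (min_width=7, slack=3)
Line 8: ['all', 'grass'] (min_width=9, slack=1)
Line 9: ['small'] (min_width=5, slack=5)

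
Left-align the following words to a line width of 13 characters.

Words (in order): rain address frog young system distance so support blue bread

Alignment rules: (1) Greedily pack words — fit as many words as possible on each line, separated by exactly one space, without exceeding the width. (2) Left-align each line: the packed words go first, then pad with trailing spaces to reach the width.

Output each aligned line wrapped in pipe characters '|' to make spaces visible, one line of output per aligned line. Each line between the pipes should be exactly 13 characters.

Line 1: ['rain', 'address'] (min_width=12, slack=1)
Line 2: ['frog', 'young'] (min_width=10, slack=3)
Line 3: ['system'] (min_width=6, slack=7)
Line 4: ['distance', 'so'] (min_width=11, slack=2)
Line 5: ['support', 'blue'] (min_width=12, slack=1)
Line 6: ['bread'] (min_width=5, slack=8)

Answer: |rain address |
|frog young   |
|system       |
|distance so  |
|support blue |
|bread        |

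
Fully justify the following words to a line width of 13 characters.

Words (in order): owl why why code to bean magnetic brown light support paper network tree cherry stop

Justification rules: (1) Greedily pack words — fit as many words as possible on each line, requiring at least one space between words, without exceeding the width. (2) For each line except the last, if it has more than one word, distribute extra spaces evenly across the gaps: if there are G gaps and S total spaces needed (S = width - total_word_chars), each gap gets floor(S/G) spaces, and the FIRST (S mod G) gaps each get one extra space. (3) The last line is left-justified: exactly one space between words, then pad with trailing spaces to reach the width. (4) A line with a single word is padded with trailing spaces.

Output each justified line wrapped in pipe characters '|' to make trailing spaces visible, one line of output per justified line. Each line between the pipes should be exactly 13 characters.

Line 1: ['owl', 'why', 'why'] (min_width=11, slack=2)
Line 2: ['code', 'to', 'bean'] (min_width=12, slack=1)
Line 3: ['magnetic'] (min_width=8, slack=5)
Line 4: ['brown', 'light'] (min_width=11, slack=2)
Line 5: ['support', 'paper'] (min_width=13, slack=0)
Line 6: ['network', 'tree'] (min_width=12, slack=1)
Line 7: ['cherry', 'stop'] (min_width=11, slack=2)

Answer: |owl  why  why|
|code  to bean|
|magnetic     |
|brown   light|
|support paper|
|network  tree|
|cherry stop  |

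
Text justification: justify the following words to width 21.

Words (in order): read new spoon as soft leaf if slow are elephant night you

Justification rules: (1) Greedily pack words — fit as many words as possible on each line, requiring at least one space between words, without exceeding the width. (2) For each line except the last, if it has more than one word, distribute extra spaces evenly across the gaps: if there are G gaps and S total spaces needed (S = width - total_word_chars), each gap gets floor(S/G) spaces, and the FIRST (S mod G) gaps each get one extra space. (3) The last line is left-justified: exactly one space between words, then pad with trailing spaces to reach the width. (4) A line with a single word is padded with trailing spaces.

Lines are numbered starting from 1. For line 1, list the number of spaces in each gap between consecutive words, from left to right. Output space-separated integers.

Line 1: ['read', 'new', 'spoon', 'as'] (min_width=17, slack=4)
Line 2: ['soft', 'leaf', 'if', 'slow', 'are'] (min_width=21, slack=0)
Line 3: ['elephant', 'night', 'you'] (min_width=18, slack=3)

Answer: 3 2 2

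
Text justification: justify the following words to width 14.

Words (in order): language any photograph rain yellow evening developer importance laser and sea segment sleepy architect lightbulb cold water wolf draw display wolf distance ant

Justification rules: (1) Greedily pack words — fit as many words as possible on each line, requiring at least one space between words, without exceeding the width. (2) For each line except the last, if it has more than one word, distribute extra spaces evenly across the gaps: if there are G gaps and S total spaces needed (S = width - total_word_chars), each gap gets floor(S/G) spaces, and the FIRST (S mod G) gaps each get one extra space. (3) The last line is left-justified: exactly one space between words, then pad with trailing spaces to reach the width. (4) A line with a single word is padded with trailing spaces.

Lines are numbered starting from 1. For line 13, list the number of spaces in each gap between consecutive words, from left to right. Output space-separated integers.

Line 1: ['language', 'any'] (min_width=12, slack=2)
Line 2: ['photograph'] (min_width=10, slack=4)
Line 3: ['rain', 'yellow'] (min_width=11, slack=3)
Line 4: ['evening'] (min_width=7, slack=7)
Line 5: ['developer'] (min_width=9, slack=5)
Line 6: ['importance'] (min_width=10, slack=4)
Line 7: ['laser', 'and', 'sea'] (min_width=13, slack=1)
Line 8: ['segment', 'sleepy'] (min_width=14, slack=0)
Line 9: ['architect'] (min_width=9, slack=5)
Line 10: ['lightbulb', 'cold'] (min_width=14, slack=0)
Line 11: ['water', 'wolf'] (min_width=10, slack=4)
Line 12: ['draw', 'display'] (min_width=12, slack=2)
Line 13: ['wolf', 'distance'] (min_width=13, slack=1)
Line 14: ['ant'] (min_width=3, slack=11)

Answer: 2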